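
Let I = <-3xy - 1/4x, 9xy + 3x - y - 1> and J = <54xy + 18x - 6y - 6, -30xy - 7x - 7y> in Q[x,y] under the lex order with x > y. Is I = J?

No, the ideals differ.

Since reduced Gröbner bases are canonical representatives of ideals under a given ordering, it suffices to compute and compare them.
Buchberger on the first generating set:
f_1 = -3xy - 1/4x, LT = xy.
f_2 = 9xy + 3x - y - 1, LT = xy.

S(f_1,f_2): lcm = xy. S = -1/4x + 1/9y + 1/9.
  leading term x: no divisor's leading term divides it; move -1/4x to the remainder.
  leading term y: no divisor's leading term divides it; move 1/9y to the remainder.
  leading term 1: no divisor's leading term divides it; move 1/9 to the remainder.
  remainder -1/4x + 1/9y + 1/9 ≠ 0; add g_3 = -1/4x + 1/9y + 1/9 to the basis.

S(f_1,g_3): lcm = xy. S = 1/12x + 4/9y^2 + 4/9y.
  leading term x: subtract (-1/3)·g_3 from 1/12x + 4/9y^2 + 4/9y → 4/9y^2 + 13/27y + 1/27
  leading term y^2: no divisor's leading term divides it; move 4/9y^2 to the remainder.
  leading term y: no divisor's leading term divides it; move 13/27y to the remainder.
  leading term 1: no divisor's leading term divides it; move 1/27 to the remainder.
  remainder 4/9y^2 + 13/27y + 1/27 ≠ 0; add g_4 = 4/9y^2 + 13/27y + 1/27 to the basis.

The other S-polynomials (S(f_2,g_3), S(f_1,g_4), S(f_2,g_4), S(g_3,g_4)) all reduce to 0 modulo the current basis, so we have a Gröbner basis.
Inter-reduce: drop elements whose leading term is divisible by another's, tail-reduce, and make monic.
Reduced Gröbner basis: {x - 4/9y - 4/9, y^2 + 13/12y + 1/12}.

Buchberger on the second generating set:
h_1 = 54xy + 18x - 6y - 6, LT = xy.
h_2 = -30xy - 7x - 7y, LT = xy.

S(h_1,h_2): lcm = xy. S = 1/10x - 31/90y - 1/9.
  leading term x: no divisor's leading term divides it; move 1/10x to the remainder.
  leading term y: no divisor's leading term divides it; move -31/90y to the remainder.
  leading term 1: no divisor's leading term divides it; move -1/9 to the remainder.
  remainder 1/10x - 31/90y - 1/9 ≠ 0; add k_3 = 1/10x - 31/90y - 1/9 to the basis.

S(h_1,k_3): lcm = xy. S = 1/3x + 31/9y^2 + y - 1/9.
  leading term x: subtract (10/3)·k_3 from 1/3x + 31/9y^2 + y - 1/9 → 31/9y^2 + 58/27y + 7/27
  leading term y^2: no divisor's leading term divides it; move 31/9y^2 to the remainder.
  leading term y: no divisor's leading term divides it; move 58/27y to the remainder.
  leading term 1: no divisor's leading term divides it; move 7/27 to the remainder.
  remainder 31/9y^2 + 58/27y + 7/27 ≠ 0; add k_4 = 31/9y^2 + 58/27y + 7/27 to the basis.

The other S-polynomials (S(h_2,k_3), S(h_1,k_4), S(h_2,k_4), S(k_3,k_4)) all reduce to 0 modulo the current basis, so we have a Gröbner basis.
Inter-reduce: drop elements whose leading term is divisible by another's, tail-reduce, and make monic.
Reduced Gröbner basis: {x - 31/9y - 10/9, y^2 + 58/93y + 7/93}.

Since the reduced bases disagree, the two ideals are not the same.
The same test decides containment: I ⊆ J iff every generator of I reduces to 0 modulo a Gröbner basis of J.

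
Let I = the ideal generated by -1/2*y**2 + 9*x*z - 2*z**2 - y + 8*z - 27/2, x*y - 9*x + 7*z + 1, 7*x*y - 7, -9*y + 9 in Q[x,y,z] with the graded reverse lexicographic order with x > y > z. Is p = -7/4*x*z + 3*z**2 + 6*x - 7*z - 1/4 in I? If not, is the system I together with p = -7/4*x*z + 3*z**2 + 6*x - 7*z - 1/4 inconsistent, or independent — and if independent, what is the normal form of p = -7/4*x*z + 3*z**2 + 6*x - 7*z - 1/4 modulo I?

First compute the reduced Gröbner basis of I by Buchberger's algorithm.
f_1 = -1/2*y**2 + 9*x*z - 2*z**2 - y + 8*z - 27/2, LT = y**2.
f_2 = x*y - 9*x + 7*z + 1, LT = x*y.
f_3 = 7*x*y - 7, LT = x*y.
f_4 = -9*y + 9, LT = y.

S(f_1,f_2): lcm = x*y**2. S = -18*x**2*z + 4*x*z**2 + 11*x*y - 16*x*z - 7*y*z + 27*x - y.
  reduce S modulo (f_1, f_2, f_3, f_4):
  remainder -18*x**2*z + 4*x*z**2 - 16*x*z + 126*x - 84*z - 12 ≠ 0; add h_5 = -18*x**2*z + 4*x*z**2 - 16*x*z + 126*x - 84*z - 12 to the basis.

S(f_1,f_3): lcm = x*y**2. S = -18*x**2*z + 4*x*z**2 + 2*x*y - 16*x*z + 27*x + y.
  reduce S modulo (f_1, f_2, f_3, f_4, h_5):
  remainder -81*x + 70*z + 11 ≠ 0; add h_6 = -81*x + 70*z + 11 to the basis.

S(f_1,f_4): lcm = y**2. S = -18*x*z + 4*z**2 + 3*y - 16*z + 27.
  reduce S modulo (f_1, f_2, f_3, f_4, h_5, h_6):
  remainder -104/9*z**2 - 166/9*z + 30 ≠ 0; add h_7 = -104/9*z**2 - 166/9*z + 30 to the basis.

S(f_2,f_3): lcm = x*y. S = -9*x + 7*z + 2.
  reduce S modulo (f_1, f_2, f_3, f_4, h_5, h_6, h_7):
  remainder -7/9*z + 7/9 ≠ 0; add h_8 = -7/9*z + 7/9 to the basis.

The other S-polynomials (S(f_2,f_4), S(f_3,f_4), S(f_1,h_5), S(f_2,h_5), S(f_3,h_5), S(f_4,h_5), S(f_1,h_6), S(f_2,h_6), S(f_3,h_6), S(f_4,h_6), S(h_5,h_6), S(f_1,h_7), S(f_2,h_7), S(f_3,h_7), S(f_4,h_7), S(h_5,h_7), S(h_6,h_7), S(f_1,h_8), S(f_2,h_8), S(f_3,h_8), S(f_4,h_8), S(h_5,h_8), S(h_6,h_8), S(h_7,h_8)) all reduce to 0 modulo the current basis, so we have a Gröbner basis.
Inter-reduce: drop elements whose leading term is divisible by another's, tail-reduce, and make monic.
Reduced Gröbner basis: {x - 1, y - 1, z - 1}.
Label its elements g_1 = x - 1, g_2 = y - 1, g_3 = z - 1.

Reduce p = -7/4*x*z + 3*z**2 + 6*x - 7*z - 1/4 modulo G:
  leading term x*z: subtract (-7/4*z)·g_1 from -7/4*x*z + 3*z**2 + 6*x - 7*z - 1/4 → 3*z**2 + 6*x - 35/4*z - 1/4
  leading term z**2: subtract (3*z)·g_3 from 3*z**2 + 6*x - 35/4*z - 1/4 → 6*x - 23/4*z - 1/4
  leading term x: subtract (6)·g_1 from 6*x - 23/4*z - 1/4 → -23/4*z + 23/4
  leading term z: subtract (-23/4)·g_3 from -23/4*z + 23/4 → 0
  normal form = 0.
Since the normal form is 0, p ∈ I.

-7/4*x*z + 3*z**2 + 6*x - 7*z - 1/4 lies in I (it reduces to 0).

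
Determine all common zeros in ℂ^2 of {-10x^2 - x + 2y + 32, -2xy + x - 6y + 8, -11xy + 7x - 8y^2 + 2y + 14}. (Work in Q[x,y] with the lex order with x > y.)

Compute a lex Gröbner basis by Buchberger's algorithm.
f_1 = -10x^2 - x + 2y + 32, LT = x^2.
f_2 = -2xy + x - 6y + 8, LT = xy.
f_3 = -11xy + 7x - 8y^2 + 2y + 14, LT = xy.

S(f_1,f_2): lcm = x^2y. S = 1/2x^2 - 29/10xy + 4x - 1/5y^2 - 16/5y.
  leading term x^2: subtract (-1/20)·f_1 from 1/2x^2 - 29/10xy + 4x - 1/5y^2 - 16/5y → -29/10xy + 79/20x - 1/5y^2 - 31/10y + 8/5
  leading term xy: subtract (29/20)·f_2 from -29/10xy + 79/20x - 1/5y^2 - 31/10y + 8/5 → 5/2x - 1/5y^2 + 28/5y - 10
  leading term x: no divisor's leading term divides it; move 5/2x to the remainder.
  leading term y^2: no divisor's leading term divides it; move -1/5y^2 to the remainder.
  leading term y: no divisor's leading term divides it; move 28/5y to the remainder.
  leading term 1: no divisor's leading term divides it; move -10 to the remainder.
  remainder 5/2x - 1/5y^2 + 28/5y - 10 ≠ 0; add h_4 = 5/2x - 1/5y^2 + 28/5y - 10 to the basis.

S(f_1,f_3): lcm = x^2y. S = 7/11x^2 - 8/11xy^2 + 31/110xy + 14/11x - 1/5y^2 - 16/5y.
  leading term x^2: subtract (-7/110)·f_1 from 7/11x^2 - 8/11xy^2 + 31/110xy + 14/11x - 1/5y^2 - 16/5y → -8/11xy^2 + 31/110xy + 133/110x - 1/5y^2 - 169/55y + 112/55
  leading term xy^2: subtract (4/11y)·f_2 from -8/11xy^2 + 31/110xy + 133/110x - 1/5y^2 - 169/55y + 112/55 → -9/110xy + 133/110x + 109/55y^2 - 329/55y + 112/55
  leading term xy: subtract (9/220)·f_2 from -9/110xy + 133/110x + 109/55y^2 - 329/55y + 112/55 → 257/220x + 109/55y^2 - 631/110y + 94/55
  leading term x: subtract (257/550)·h_4 from 257/220x + 109/55y^2 - 631/110y + 94/55 → 5707/2750y^2 - 22971/2750y + 351/55
  leading term y^2: no divisor's leading term divides it; move 5707/2750y^2 to the remainder.
  leading term y: no divisor's leading term divides it; move -22971/2750y to the remainder.
  leading term 1: no divisor's leading term divides it; move 351/55 to the remainder.
  remainder 5707/2750y^2 - 22971/2750y + 351/55 ≠ 0; add h_5 = 5707/2750y^2 - 22971/2750y + 351/55 to the basis.

S(f_2,f_3): lcm = xy. S = 3/22x - 8/11y^2 + 35/11y - 30/11.
  leading term x: subtract (3/55)·h_4 from 3/22x - 8/11y^2 + 35/11y - 30/11 → -197/275y^2 + 791/275y - 24/11
  leading term y^2: subtract (-1970/5707)·h_5 from -197/275y^2 + 791/275y - 24/11 → -34/4829y + 102/4829
  leading term y: no divisor's leading term divides it; move -34/4829y to the remainder.
  leading term 1: no divisor's leading term divides it; move 102/4829 to the remainder.
  remainder -34/4829y + 102/4829 ≠ 0; add h_6 = -34/4829y + 102/4829 to the basis.

S(f_1,h_4): lcm = x^2. S = 2/25xy^2 - 56/25xy + 41/10x - 1/5y - 16/5.
  leading term xy^2: subtract (-1/25y)·f_2 from 2/25xy^2 - 56/25xy + 41/10x - 1/5y - 16/5 → -11/5xy + 41/10x - 6/25y^2 + 3/25y - 16/5
  leading term xy: subtract (11/10)·f_2 from -11/5xy + 41/10x - 6/25y^2 + 3/25y - 16/5 → 3x - 6/25y^2 + 168/25y - 12
  leading term x: subtract (6/5)·h_4 from 3x - 6/25y^2 + 168/25y - 12 → 0
  remainder 0.

S(f_2,h_4): lcm = xy. S = -1/2x + 2/25y^3 - 56/25y^2 + 7y - 4.
  leading term x: subtract (-1/5)·h_4 from -1/2x + 2/25y^3 - 56/25y^2 + 7y - 4 → 2/25y^3 - 57/25y^2 + 203/25y - 6
  leading term y^3: subtract (220/5707y)·h_5 from 2/25y^3 - 57/25y^2 + 203/25y - 6 → -21489/10975y^2 + 86417/10975y - 6
  leading term y^2: subtract (-181830/192721)·h_5 from -21489/10975y^2 + 86417/10975y - 6 → -1360/192721y + 4080/192721
  leading term y: subtract (440/439)·h_6 from -1360/192721y + 4080/192721 → 0
  remainder 0.

S(f_3,h_4): lcm = xy. S = -7/11x + 2/25y^3 - 416/275y^2 + 42/11y - 14/11.
  leading term x: subtract (-14/55)·h_4 from -7/11x + 2/25y^3 - 416/275y^2 + 42/11y - 14/11 → 2/25y^3 - 86/55y^2 + 1442/275y - 42/11
  leading term y^3: subtract (220/5707y)·h_5 from 2/25y^3 - 86/55y^2 + 1442/275y - 42/11 → -149896/120725y^2 + 603338/120725y - 42/11
  leading term y^2: subtract (-1498960/2505373)·h_5 from -149896/120725y^2 + 603338/120725y - 42/11 → -34/2119931y + 102/2119931
  leading term y: subtract (1/439)·h_6 from -34/2119931y + 102/2119931 → 0
  remainder 0.

S(f_1,h_5): leading monomials are coprime, so the S-polynomial reduces to 0 (Buchberger's first criterion).
S(f_2,h_5): lcm = xy^2. S = 3095/878xy - 1350/439x + 3y^2 - 4y.
  leading term xy: subtract (-3095/1756)·f_2 from 3095/878xy - 1350/439x + 3y^2 - 4y → -2305/1756x + 3y^2 - 12797/878y + 6190/439
  leading term x: subtract (-461/878)·h_4 from -2305/1756x + 3y^2 - 12797/878y + 6190/439 → 12709/4390y^2 - 51077/4390y + 3885/439
  leading term y^2: subtract (3494975/2505373)·h_5 from 12709/4390y^2 - 51077/4390y + 3885/439 → 3400/192721y - 10200/192721
  leading term y: subtract (-1100/439)·h_6 from 3400/192721y - 10200/192721 → 0
  remainder 0.

S(f_3,h_5): lcm = xy^2. S = 16364/4829xy - 1350/439x + 8/11y^3 - 2/11y^2 - 14/11y.
  leading term xy: subtract (-8182/4829)·f_2 from 16364/4829xy - 1350/439x + 8/11y^3 - 2/11y^2 - 14/11y → -6668/4829x + 8/11y^3 - 2/11y^2 - 55238/4829y + 65456/4829
  leading term x: subtract (-13336/24145)·h_4 from -6668/4829x + 8/11y^3 - 2/11y^2 - 55238/4829y + 65456/4829 → 8/11y^3 - 35286/120725y^2 - 1007542/120725y + 38784/4829
  leading term y^3: subtract (2000/5707y)·h_5 from 8/11y^3 - 35286/120725y^2 - 1007542/120725y + 38784/4829 → 318114/120725y^2 - 1277542/120725y + 38784/4829
  leading term y^2: subtract (3181140/2505373)·h_5 from 318114/120725y^2 - 1277542/120725y + 38784/4829 → 50660/2119931y - 151980/2119931
  leading term y: subtract (-1490/439)·h_6 from 50660/2119931y - 151980/2119931 → 0
  remainder 0.

S(h_4,h_5): leading monomials are coprime, so the S-polynomial reduces to 0 (Buchberger's first criterion).
S(f_1,h_6): leading monomials are coprime, so the S-polynomial reduces to 0 (Buchberger's first criterion).
S(f_2,h_6): lcm = xy. S = 5/2x + 3y - 4.
  leading term x: subtract (1)·h_4 from 5/2x + 3y - 4 → 1/5y^2 - 13/5y + 6
  leading term y^2: subtract (550/5707)·h_5 from 1/5y^2 - 13/5y + 6 → -788/439y + 2364/439
  leading term y: subtract (4334/17)·h_6 from -788/439y + 2364/439 → 0
  remainder 0.

S(f_3,h_6): lcm = xy. S = 26/11x + 8/11y^2 - 2/11y - 14/11.
  leading term x: subtract (52/55)·h_4 from 26/11x + 8/11y^2 - 2/11y - 14/11 → 252/275y^2 - 1506/275y + 90/11
  leading term y^2: subtract (2520/5707)·h_5 from 252/275y^2 - 1506/275y + 90/11 → -8634/4829y + 25902/4829
  leading term y: subtract (4317/17)·h_6 from -8634/4829y + 25902/4829 → 0
  remainder 0.

S(h_4,h_6): leading monomials are coprime, so the S-polynomial reduces to 0 (Buchberger's first criterion).
S(h_5,h_6): lcm = y^2. S = -450/439y + 1350/439.
  leading term y: subtract (2475/17)·h_6 from -450/439y + 1350/439 → 0
  remainder 0.

Every S-polynomial of the final basis reduces to 0, so we have a Gröbner basis.
Inter-reduce: drop elements whose leading term is divisible by another's, tail-reduce, and make monic.
Reduced Gröbner basis: {x + 2, y - 3}.

Elimination: the polynomial y - 3 lies in the elimination ideal for y, so y ∈ {3}. For each such y, the remaining basis elements (now univariate) give the rest of the solution.
  y = 3: the earlier basis element becomes x + 2 = 0, giving x = -2 — point (-2, 3).
Substituting each solution back into the original system confirms all equations vanish.

{(-2, 3)}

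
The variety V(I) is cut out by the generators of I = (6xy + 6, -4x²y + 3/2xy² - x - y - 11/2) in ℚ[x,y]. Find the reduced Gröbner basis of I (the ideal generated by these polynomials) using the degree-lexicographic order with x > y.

G = {y² + 11/5y + 6/5, x - ⅚y - 11/6}

This is the nonlinear analogue of row-reducing a linear system.

f_1 = 6xy + 6, LT = xy.
f_2 = -4x²y + 3/2xy² - x - y - 11/2, LT = x²y.

S(f_1,f_2): lcm = x²y. S = ⅜xy² + ¾x - ¼y - 11/8.
  reduce S modulo (f_1, f_2):
  remainder ¾x - ⅝y - 11/8 ≠ 0; add g_3 = ¾x - ⅝y - 11/8 to the basis.

S(f_1,g_3): lcm = xy. S = ⅚y² + 11/6y + 1.
  reduce S modulo (f_1, f_2, g_3):
  remainder ⅚y² + 11/6y + 1 ≠ 0; add g_4 = ⅚y² + 11/6y + 1 to the basis.

The other S-polynomials (S(f_2,g_3), S(f_1,g_4), S(f_2,g_4), S(g_3,g_4)) all reduce to 0 modulo the current basis, so we have a Gröbner basis.
Inter-reduce: drop elements whose leading term is divisible by another's, tail-reduce, and make monic.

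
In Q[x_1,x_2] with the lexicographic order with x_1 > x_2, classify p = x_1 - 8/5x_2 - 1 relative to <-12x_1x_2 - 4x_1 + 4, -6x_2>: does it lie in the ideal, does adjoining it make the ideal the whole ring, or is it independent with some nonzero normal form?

First compute the reduced Gröbner basis of I by Buchberger's algorithm.
f_1 = -12x_1x_2 - 4x_1 + 4, LT = x_1x_2.
f_2 = -6x_2, LT = x_2.

S(f_1,f_2): lcm = x_1x_2. S = 1/3x_1 - 1/3.
  reduce S modulo (f_1, f_2):
  remainder 1/3x_1 - 1/3 ≠ 0; add h_3 = 1/3x_1 - 1/3 to the basis.

The other S-polynomials (S(f_1,h_3), S(f_2,h_3)) all reduce to 0 modulo the current basis, so we have a Gröbner basis.
Inter-reduce: drop elements whose leading term is divisible by another's, tail-reduce, and make monic.
Reduced Gröbner basis: {x_1 - 1, x_2}.
Label its elements g_1 = x_1 - 1, g_2 = x_2.

Reduce p = x_1 - 8/5x_2 - 1 modulo G:
  leading term x_1: subtract (1)·g_1 from x_1 - 8/5x_2 - 1 → -8/5x_2
  leading term x_2: subtract (-8/5)·g_2 from -8/5x_2 → 0
  normal form = 0.
Since the normal form is 0, p ∈ I.

x_1 - 8/5x_2 - 1 lies in I (it reduces to 0).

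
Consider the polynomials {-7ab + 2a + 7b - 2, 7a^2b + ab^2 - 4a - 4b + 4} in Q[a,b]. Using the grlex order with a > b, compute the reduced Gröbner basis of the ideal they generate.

f_1 = -7ab + 2a + 7b - 2, LT = ab.
f_2 = 7a^2b + ab^2 - 4a - 4b + 4, LT = a^2b.

S(f_1,f_2): lcm = a^2b. S = -1/7ab^2 - 2/7a^2 - ab + 6/7a + 4/7b - 4/7.
  leading term ab^2: subtract (1/49b)·f_1 from -1/7ab^2 - 2/7a^2 - ab + 6/7a + 4/7b - 4/7 → -2/7a^2 - 51/49ab - 1/7b^2 + 6/7a + 30/49b - 4/7
  leading term a^2: no divisor's leading term divides it; move -2/7a^2 to the remainder.
  leading term ab: subtract (51/343)·f_1 from -51/49ab - 1/7b^2 + 6/7a + 30/49b - 4/7 → -1/7b^2 + 192/343a - 3/7b - 94/343
  leading term b^2: no divisor's leading term divides it; move -1/7b^2 to the remainder.
  leading term a: no divisor's leading term divides it; move 192/343a to the remainder.
  leading term b: no divisor's leading term divides it; move -3/7b to the remainder.
  leading term 1: no divisor's leading term divides it; move -94/343 to the remainder.
  remainder -2/7a^2 - 1/7b^2 + 192/343a - 3/7b - 94/343 ≠ 0; add g_3 = -2/7a^2 - 1/7b^2 + 192/343a - 3/7b - 94/343 to the basis.

S(f_1,g_3): lcm = a^2b. S = -1/2b^3 - 2/7a^2 + 47/49ab - 3/2b^2 + 2/7a - 47/49b.
  leading term b^3: no divisor's leading term divides it; move -1/2b^3 to the remainder.
  leading term a^2: subtract (1)·g_3 from -2/7a^2 + 47/49ab - 3/2b^2 + 2/7a - 47/49b → 47/49ab - 19/14b^2 - 94/343a - 26/49b + 94/343
  leading term ab: subtract (-47/343)·f_1 from 47/49ab - 19/14b^2 - 94/343a - 26/49b + 94/343 → -19/14b^2 + 3/7b
  leading term b^2: no divisor's leading term divides it; move -19/14b^2 to the remainder.
  leading term b: no divisor's leading term divides it; move 3/7b to the remainder.
  remainder -1/2b^3 - 19/14b^2 + 3/7b ≠ 0; add g_4 = -1/2b^3 - 19/14b^2 + 3/7b to the basis.

The other S-polynomials (S(f_2,g_3), S(f_1,g_4), S(f_2,g_4), S(g_3,g_4)) all reduce to 0 modulo the current basis, so we have a Gröbner basis.
Inter-reduce: drop elements whose leading term is divisible by another's, tail-reduce, and make monic.

G = {b^3 + 19/7b^2 - 6/7b, a^2 + 1/2b^2 - 96/49a + 3/2b + 47/49, ab - 2/7a - b + 2/7}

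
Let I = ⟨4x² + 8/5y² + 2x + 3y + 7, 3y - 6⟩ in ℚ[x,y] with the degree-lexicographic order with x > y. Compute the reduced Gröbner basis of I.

f_1 = 4x² + 8/5y² + 2x + 3y + 7, LT = x².
f_2 = 3y - 6, LT = y.

The S-polynomials (S(f_1,f_2)) all reduce to 0 modulo the current basis, so we have a Gröbner basis.

G = {x² + ½x + 97/20, y - 2}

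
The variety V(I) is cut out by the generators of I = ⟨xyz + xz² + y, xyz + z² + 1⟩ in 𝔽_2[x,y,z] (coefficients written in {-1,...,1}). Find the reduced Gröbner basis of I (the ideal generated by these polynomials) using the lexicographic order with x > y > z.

f_1 = xyz + xz² + y, LT = xyz.
f_2 = xyz + z² + 1, LT = xyz.

S(f_1,f_2): lcm = xyz. S = xz² + y + z² + 1.
  reduce S modulo (f_1, f_2):
  remainder xz² + y + z² + 1 ≠ 0; add g_3 = xz² + y + z² + 1 to the basis.

S(f_1,g_3): lcm = xyz². S = xz³ + y² + yz² + yz + y.
  reduce S modulo (f_1, f_2, g_3):
  remainder y² + yz² + y + z³ + z ≠ 0; add g_4 = y² + yz² + y + z³ + z to the basis.

The other S-polynomials (S(f_2,g_3), S(f_1,g_4), S(f_2,g_4), S(g_3,g_4)) all reduce to 0 modulo the current basis, so we have a Gröbner basis.
Inter-reduce: drop elements whose leading term is divisible by another's, tail-reduce, and make monic.

G = {xyz + z² + 1, xz² + y + z² + 1, y² + yz² + y + z³ + z}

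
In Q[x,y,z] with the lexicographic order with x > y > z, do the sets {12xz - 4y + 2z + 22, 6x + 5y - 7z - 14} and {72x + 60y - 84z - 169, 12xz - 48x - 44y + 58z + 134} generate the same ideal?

No, the ideals differ.

Two ideals are equal iff their reduced Gröbner bases coincide (the reduced basis is unique for a fixed ordering).
Buchberger on the first generating set:
f_1 = 12xz - 4y + 2z + 22, LT = xz.
f_2 = 6x + 5y - 7z - 14, LT = x.

S(f_1,f_2): lcm = xz. S = -5/6yz - 1/3y + 7/6z^2 + 5/2z + 11/6.
  leading term yz: no divisor's leading term divides it; move -5/6yz to the remainder.
  leading term y: no divisor's leading term divides it; move -1/3y to the remainder.
  leading term z^2: no divisor's leading term divides it; move 7/6z^2 to the remainder.
  leading term z: no divisor's leading term divides it; move 5/2z to the remainder.
  leading term 1: no divisor's leading term divides it; move 11/6 to the remainder.
  remainder -5/6yz - 1/3y + 7/6z^2 + 5/2z + 11/6 ≠ 0; add g_3 = -5/6yz - 1/3y + 7/6z^2 + 5/2z + 11/6 to the basis.

The other S-polynomials (S(f_1,g_3), S(f_2,g_3)) all reduce to 0 modulo the current basis, so we have a Gröbner basis.
Inter-reduce: drop elements whose leading term is divisible by another's, tail-reduce, and make monic.
Reduced Gröbner basis: {x + 5/6y - 7/6z - 7/3, yz + 2/5y - 7/5z^2 - 3z - 11/5}.

Buchberger on the second generating set:
h_1 = 72x + 60y - 84z - 169, LT = x.
h_2 = 12xz - 48x - 44y + 58z + 134, LT = xz.

S(h_1,h_2): lcm = xz. S = 4x + 5/6yz + 11/3y - 7/6z^2 - 517/72z - 67/6.
  leading term x: subtract (1/18)·h_1 from 4x + 5/6yz + 11/3y - 7/6z^2 - 517/72z - 67/6 → 5/6yz + 1/3y - 7/6z^2 - 181/72z - 16/9
  leading term yz: no divisor's leading term divides it; move 5/6yz to the remainder.
  leading term y: no divisor's leading term divides it; move 1/3y to the remainder.
  leading term z^2: no divisor's leading term divides it; move -7/6z^2 to the remainder.
  leading term z: no divisor's leading term divides it; move -181/72z to the remainder.
  leading term 1: no divisor's leading term divides it; move -16/9 to the remainder.
  remainder 5/6yz + 1/3y - 7/6z^2 - 181/72z - 16/9 ≠ 0; add k_3 = 5/6yz + 1/3y - 7/6z^2 - 181/72z - 16/9 to the basis.

The other S-polynomials (S(h_1,k_3), S(h_2,k_3)) all reduce to 0 modulo the current basis, so we have a Gröbner basis.
Inter-reduce: drop elements whose leading term is divisible by another's, tail-reduce, and make monic.
Reduced Gröbner basis: {x + 5/6y - 7/6z - 169/72, yz + 2/5y - 7/5z^2 - 181/60z - 32/15}.

These differ, so the ideals are not equal.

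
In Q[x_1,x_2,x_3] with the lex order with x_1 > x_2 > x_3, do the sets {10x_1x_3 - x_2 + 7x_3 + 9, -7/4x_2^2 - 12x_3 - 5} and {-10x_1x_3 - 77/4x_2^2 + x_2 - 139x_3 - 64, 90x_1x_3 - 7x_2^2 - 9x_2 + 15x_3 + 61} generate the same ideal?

Equality of ideals is decidable: compute both reduced Gröbner bases (unique for the ordering) and check whether they agree.
Buchberger on the first generating set:
f_1 = 10x_1x_3 - x_2 + 7x_3 + 9, LT = x_1x_3.
f_2 = -7/4x_2^2 - 12x_3 - 5, LT = x_2^2.

The S-polynomials (S(f_1,f_2)) all reduce to 0 modulo the current basis, so we have a Gröbner basis.
Inter-reduce: drop elements whose leading term is divisible by another's, tail-reduce, and make monic.
Reduced Gröbner basis: {x_1x_3 - 1/10x_2 + 7/10x_3 + 9/10, x_2^2 + 48/7x_3 + 20/7}.

Buchberger on the second generating set:
h_1 = -10x_1x_3 - 77/4x_2^2 + x_2 - 139x_3 - 64, LT = x_1x_3.
h_2 = 90x_1x_3 - 7x_2^2 - 9x_2 + 15x_3 + 61, LT = x_1x_3.

S(h_1,h_2): lcm = x_1x_3. S = 721/360x_2^2 + 206/15x_3 + 103/18.
  leading term x_2^2: no divisor's leading term divides it; move 721/360x_2^2 to the remainder.
  leading term x_3: no divisor's leading term divides it; move 206/15x_3 to the remainder.
  leading term 1: no divisor's leading term divides it; move 103/18 to the remainder.
  remainder 721/360x_2^2 + 206/15x_3 + 103/18 ≠ 0; add k_3 = 721/360x_2^2 + 206/15x_3 + 103/18 to the basis.

The other S-polynomials (S(h_1,k_3), S(h_2,k_3)) all reduce to 0 modulo the current basis, so we have a Gröbner basis.
Inter-reduce: drop elements whose leading term is divisible by another's, tail-reduce, and make monic.
Reduced Gröbner basis: {x_1x_3 - 1/10x_2 + 7/10x_3 + 9/10, x_2^2 + 48/7x_3 + 20/7}.

The two bases agree; hence the ideals are identical.

Yes, the ideals are equal.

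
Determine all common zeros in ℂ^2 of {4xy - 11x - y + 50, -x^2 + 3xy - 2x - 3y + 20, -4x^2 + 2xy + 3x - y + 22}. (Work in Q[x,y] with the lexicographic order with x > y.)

{(2, -4)}

Compute a lex Gröbner basis by Buchberger's algorithm.
f_1 = 4xy - 11x - y + 50, LT = xy.
f_2 = -x^2 + 3xy - 2x - 3y + 20, LT = x^2.
f_3 = -4x^2 + 2xy + 3x - y + 22, LT = x^2.

S(f_1,f_2): lcm = x^2y. S = -11/4x^2 + 3xy^2 - 9/4xy + 25/2x - 3y^2 + 20y.
  leading term x^2: subtract (11/4)·f_2 from -11/4x^2 + 3xy^2 - 9/4xy + 25/2x - 3y^2 + 20y → 3xy^2 - 21/2xy + 18x - 3y^2 + 113/4y - 55
  leading term xy^2: subtract (3/4y)·f_1 from 3xy^2 - 21/2xy + 18x - 3y^2 + 113/4y - 55 → -9/4xy + 18x - 9/4y^2 - 37/4y - 55
  leading term xy: subtract (-9/16)·f_1 from -9/4xy + 18x - 9/4y^2 - 37/4y - 55 → 189/16x - 9/4y^2 - 157/16y - 215/8
  leading term x: no divisor's leading term divides it; move 189/16x to the remainder.
  leading term y^2: no divisor's leading term divides it; move -9/4y^2 to the remainder.
  leading term y: no divisor's leading term divides it; move -157/16y to the remainder.
  leading term 1: no divisor's leading term divides it; move -215/8 to the remainder.
  remainder 189/16x - 9/4y^2 - 157/16y - 215/8 ≠ 0; add h_4 = 189/16x - 9/4y^2 - 157/16y - 215/8 to the basis.

S(f_1,f_3): lcm = x^2y. S = -11/4x^2 + 1/2xy^2 + 1/2xy + 25/2x - 1/4y^2 + 11/2y.
  leading term x^2: subtract (11/4)·f_2 from -11/4x^2 + 1/2xy^2 + 1/2xy + 25/2x - 1/4y^2 + 11/2y → 1/2xy^2 - 31/4xy + 18x - 1/4y^2 + 55/4y - 55
  leading term xy^2: subtract (1/8y)·f_1 from 1/2xy^2 - 31/4xy + 18x - 1/4y^2 + 55/4y - 55 → -51/8xy + 18x - 1/8y^2 + 15/2y - 55
  leading term xy: subtract (-51/32)·f_1 from -51/8xy + 18x - 1/8y^2 + 15/2y - 55 → 15/32x - 1/8y^2 + 189/32y + 395/16
  leading term x: subtract (5/126)·h_4 from 15/32x - 1/8y^2 + 189/32y + 395/16 → -1/28y^2 + 3173/504y + 3245/126
  leading term y^2: no divisor's leading term divides it; move -1/28y^2 to the remainder.
  leading term y: no divisor's leading term divides it; move 3173/504y to the remainder.
  leading term 1: no divisor's leading term divides it; move 3245/126 to the remainder.
  remainder -1/28y^2 + 3173/504y + 3245/126 ≠ 0; add h_5 = -1/28y^2 + 3173/504y + 3245/126 to the basis.

S(f_2,f_3): lcm = x^2. S = -5/2xy + 11/4x + 11/4y - 29/2.
  leading term xy: subtract (-5/8)·f_1 from -5/2xy + 11/4x + 11/4y - 29/2 → -33/8x + 17/8y + 67/4
  leading term x: subtract (-22/63)·h_4 from -33/8x + 17/8y + 67/4 → -11/14y^2 - 82/63y + 464/63
  leading term y^2: subtract (22)·h_5 from -11/14y^2 - 82/63y + 464/63 → -5033/36y - 5033/9
  leading term y: no divisor's leading term divides it; move -5033/36y to the remainder.
  leading term 1: no divisor's leading term divides it; move -5033/9 to the remainder.
  remainder -5033/36y - 5033/9 ≠ 0; add h_6 = -5033/36y - 5033/9 to the basis.

The other S-polynomials (S(f_1,h_4), S(f_2,h_4), S(f_3,h_4), S(f_1,h_5), S(f_2,h_5), S(f_3,h_5), S(h_4,h_5), S(f_1,h_6), S(f_2,h_6), S(f_3,h_6), S(h_4,h_6), S(h_5,h_6)) all reduce to 0 modulo the current basis, so we have a Gröbner basis.
Inter-reduce: drop elements whose leading term is divisible by another's, tail-reduce, and make monic.
Reduced Gröbner basis: {x - 2, y + 4}.

Elimination: the polynomial y + 4 lies in the elimination ideal for y, so y ∈ {-4}. For each such y, the remaining basis elements (now univariate) give the rest of the solution.
  y = -4: the earlier basis element becomes x - 2 = 0, giving x = 2 — point (2, -4).
Zero-dimensionality of the ideal guarantees finitely many solutions over ℂ.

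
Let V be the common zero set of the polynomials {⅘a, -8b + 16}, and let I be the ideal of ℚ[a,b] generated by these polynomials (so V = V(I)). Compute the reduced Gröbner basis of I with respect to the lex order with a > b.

The reduced Gröbner basis is the canonical form of the ideal for this ordering.

f_1 = ⅘a, LT = a.
f_2 = -8b + 16, LT = b.

The S-polynomials (S(f_1,f_2)) all reduce to 0 modulo the current basis, so we have a Gröbner basis.

G = {a, b - 2}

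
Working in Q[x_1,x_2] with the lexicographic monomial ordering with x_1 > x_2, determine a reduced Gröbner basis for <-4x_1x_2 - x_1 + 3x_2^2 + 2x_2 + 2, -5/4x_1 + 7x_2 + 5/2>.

Buchberger's algorithm terminates because the ascending chain of leading-term ideals stabilizes.

f_1 = -4x_1x_2 - x_1 + 3x_2^2 + 2x_2 + 2, LT = x_1x_2.
f_2 = -5/4x_1 + 7x_2 + 5/2, LT = x_1.

S(f_1,f_2): lcm = x_1x_2. S = 1/4x_1 + 97/20x_2^2 + 3/2x_2 - 1/2.
  leading term x_1: subtract (-1/5)·f_2 from 1/4x_1 + 97/20x_2^2 + 3/2x_2 - 1/2 → 97/20x_2^2 + 29/10x_2
  leading term x_2^2: no divisor's leading term divides it; move 97/20x_2^2 to the remainder.
  leading term x_2: no divisor's leading term divides it; move 29/10x_2 to the remainder.
  remainder 97/20x_2^2 + 29/10x_2 ≠ 0; add g_3 = 97/20x_2^2 + 29/10x_2 to the basis.

The other S-polynomials (S(f_1,g_3), S(f_2,g_3)) all reduce to 0 modulo the current basis, so we have a Gröbner basis.
Inter-reduce: drop elements whose leading term is divisible by another's, tail-reduce, and make monic.

G = {x_1 - 28/5x_2 - 2, x_2^2 + 58/97x_2}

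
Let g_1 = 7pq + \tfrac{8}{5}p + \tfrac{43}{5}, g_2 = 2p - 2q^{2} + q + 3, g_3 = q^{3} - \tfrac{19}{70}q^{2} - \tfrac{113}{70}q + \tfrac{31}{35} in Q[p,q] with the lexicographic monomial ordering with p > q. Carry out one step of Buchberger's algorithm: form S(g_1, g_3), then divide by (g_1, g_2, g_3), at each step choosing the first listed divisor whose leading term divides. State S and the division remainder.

S(g_1, g_3) = \tfrac{1}{2}pq^{2} + \tfrac{113}{70}pq - \tfrac{31}{35}p + \tfrac{43}{35}q^{2}; remainder on division = 0.

lcm(LM(g_1), LM(g_3)) = pq^{3}.
S = (lcm/LT(g_1))·g_1 − (lcm/LT(g_3))·g_3 = \tfrac{1}{2}pq^{2} + \tfrac{113}{70}pq - \tfrac{31}{35}p + \tfrac{43}{35}q^{2}.
Reduce S modulo (g_1, g_2, g_3) in that order:
  leading term pq^{2}: subtract (\tfrac{1}{14}q)·g_1 from \tfrac{1}{2}pq^{2} + \tfrac{113}{70}pq - \tfrac{31}{35}p + \tfrac{43}{35}q^{2} → \tfrac{3}{2}pq - \tfrac{31}{35}p + \tfrac{43}{35}q^{2} - \tfrac{43}{70}q
  leading term pq: subtract (\tfrac{3}{14})·g_1 from \tfrac{3}{2}pq - \tfrac{31}{35}p + \tfrac{43}{35}q^{2} - \tfrac{43}{70}q → -\tfrac{43}{35}p + \tfrac{43}{35}q^{2} - \tfrac{43}{70}q - \tfrac{129}{70}
  leading term p: subtract (-\tfrac{43}{70})·g_2 from -\tfrac{43}{35}p + \tfrac{43}{35}q^{2} - \tfrac{43}{70}q - \tfrac{129}{70} → 0
The remainder is 0, so this S-polynomial contributes no new basis element.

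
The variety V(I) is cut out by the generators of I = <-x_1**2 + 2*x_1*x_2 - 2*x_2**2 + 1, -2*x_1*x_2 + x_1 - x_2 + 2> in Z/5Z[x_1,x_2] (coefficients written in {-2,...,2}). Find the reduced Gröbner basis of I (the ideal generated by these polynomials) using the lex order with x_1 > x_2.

G = {x_1 + x_2**3 - 2*x_2, x_2**4 + 2*x_2**3 - 2*x_2**2 - 2*x_2 + 1}

f_1 = -x_1**2 + 2*x_1*x_2 - 2*x_2**2 + 1, LT = x_1**2.
f_2 = -2*x_1*x_2 + x_1 - x_2 + 2, LT = x_1*x_2.

S(f_1,f_2): lcm = x_1**2*x_2. S = -2*x_1**2 - 2*x_1*x_2**2 + 2*x_1*x_2 + x_1 + 2*x_2**3 - x_2.
  reduce S modulo (f_1, f_2):
  remainder 2*x_1 + 2*x_2**3 + x_2 ≠ 0; add g_3 = 2*x_1 + 2*x_2**3 + x_2 to the basis.

S(f_2,g_3): lcm = x_1*x_2. S = 2*x_1 - x_2**4 + 2*x_2**2 - 2*x_2 - 1.
  reduce S modulo (f_1, f_2, g_3):
  remainder -x_2**4 - 2*x_2**3 + 2*x_2**2 + 2*x_2 - 1 ≠ 0; add g_4 = -x_2**4 - 2*x_2**3 + 2*x_2**2 + 2*x_2 - 1 to the basis.

The other S-polynomials (S(f_1,g_3), S(f_1,g_4), S(f_2,g_4), S(g_3,g_4)) all reduce to 0 modulo the current basis, so we have a Gröbner basis.
Inter-reduce: drop elements whose leading term is divisible by another's, tail-reduce, and make monic.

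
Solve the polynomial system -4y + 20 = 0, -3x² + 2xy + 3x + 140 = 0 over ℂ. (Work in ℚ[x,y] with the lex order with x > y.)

Compute a lex Gröbner basis by Buchberger's algorithm.
f_1 = -4y + 20, LT = y.
f_2 = -3x² + 2xy + 3x + 140, LT = x².

The S-polynomials (S(f_1,f_2)) all reduce to 0 modulo the current basis, so we have a Gröbner basis.
Inter-reduce: drop elements whose leading term is divisible by another's, tail-reduce, and make monic.
Reduced Gröbner basis: {x² - 13/3x - 140/3, y - 5}.

The lex basis is triangular: the last element involves only y. Solving y - 5 = 0 gives y ∈ {5}; substituting each value into the earlier elements determines the remaining variables.
  y = 5: the earlier basis element becomes x² - 13/3x - 140/3 = 0, giving x = -5, 28/3 — points (-5, 5), (28/3, 5).
This is the nonlinear analogue of row-reducing a linear system.

{(-5, 5), (28/3, 5)}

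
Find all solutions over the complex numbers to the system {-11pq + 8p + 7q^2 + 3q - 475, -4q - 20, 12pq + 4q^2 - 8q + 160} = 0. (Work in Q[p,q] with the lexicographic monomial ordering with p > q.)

Compute a lex Gröbner basis by Buchberger's algorithm.
f_1 = -11pq + 8p + 7q^2 + 3q - 475, LT = pq.
f_2 = -4q - 20, LT = q.
f_3 = 12pq + 4q^2 - 8q + 160, LT = pq.

S(f_1,f_2): lcm = pq. S = -63/11p - 7/11q^2 - 3/11q + 475/11.
  leading term p: no divisor's leading term divides it; move -63/11p to the remainder.
  leading term q^2: subtract (7/44q)·f_2 from -7/11q^2 - 3/11q + 475/11 → 32/11q + 475/11
  leading term q: subtract (-8/11)·f_2 from 32/11q + 475/11 → 315/11
  leading term 1: no divisor's leading term divides it; move 315/11 to the remainder.
  remainder -63/11p + 315/11 ≠ 0; add h_4 = -63/11p + 315/11 to the basis.

S(f_1,f_3): lcm = pq. S = -8/11p - 32/33q^2 + 13/33q + 985/33.
  leading term p: subtract (8/63)·h_4 from -8/11p - 32/33q^2 + 13/33q + 985/33 → -32/33q^2 + 13/33q + 865/33
  leading term q^2: subtract (8/33q)·f_2 from -32/33q^2 + 13/33q + 865/33 → 173/33q + 865/33
  leading term q: subtract (-173/132)·f_2 from 173/33q + 865/33 → 0
  remainder 0.

S(f_2,f_3): lcm = pq. S = 5p - 1/3q^2 + 2/3q - 40/3.
  leading term p: subtract (-55/63)·h_4 from 5p - 1/3q^2 + 2/3q - 40/3 → -1/3q^2 + 2/3q + 35/3
  leading term q^2: subtract (1/12q)·f_2 from -1/3q^2 + 2/3q + 35/3 → 7/3q + 35/3
  leading term q: subtract (-7/12)·f_2 from 7/3q + 35/3 → 0
  remainder 0.

S(f_1,h_4): lcm = pq. S = -8/11p - 7/11q^2 + 52/11q + 475/11.
  leading term p: subtract (8/63)·h_4 from -8/11p - 7/11q^2 + 52/11q + 475/11 → -7/11q^2 + 52/11q + 435/11
  leading term q^2: subtract (7/44q)·f_2 from -7/11q^2 + 52/11q + 435/11 → 87/11q + 435/11
  leading term q: subtract (-87/44)·f_2 from 87/11q + 435/11 → 0
  remainder 0.

S(f_2,h_4): leading monomials are coprime, so the S-polynomial reduces to 0 (Buchberger's first criterion).
S(f_3,h_4): lcm = pq. S = 1/3q^2 + 13/3q + 40/3.
  leading term q^2: subtract (-1/12q)·f_2 from 1/3q^2 + 13/3q + 40/3 → 8/3q + 40/3
  leading term q: subtract (-2/3)·f_2 from 8/3q + 40/3 → 0
  remainder 0.

Every S-polynomial of the final basis reduces to 0, so we have a Gröbner basis.
Inter-reduce: drop elements whose leading term is divisible by another's, tail-reduce, and make monic.
Reduced Gröbner basis: {p - 5, q + 5}.

From the last basis element, q + 5 = 0, so q takes values in {-5}. Each choice, substituted upward through the basis, yields the corresponding point(s) of the solution set.
  q = -5: the earlier basis element becomes p - 5 = 0, giving p = 5 — point (5, -5).
Check: every point annihilates each of the original generators.
This is the nonlinear analogue of row-reducing a linear system.

{(5, -5)}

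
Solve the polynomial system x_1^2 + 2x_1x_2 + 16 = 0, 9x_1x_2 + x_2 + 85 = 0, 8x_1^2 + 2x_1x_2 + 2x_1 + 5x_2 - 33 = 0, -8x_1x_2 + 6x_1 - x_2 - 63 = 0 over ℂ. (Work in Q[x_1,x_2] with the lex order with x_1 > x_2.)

{(-2, 5)}

Compute a lex Gröbner basis by Buchberger's algorithm.
f_1 = x_1^2 + 2x_1x_2 + 16, LT = x_1^2.
f_2 = 9x_1x_2 + x_2 + 85, LT = x_1x_2.
f_3 = 8x_1^2 + 2x_1x_2 + 2x_1 + 5x_2 - 33, LT = x_1^2.
f_4 = -8x_1x_2 + 6x_1 - x_2 - 63, LT = x_1x_2.

S(f_1,f_2): lcm = x_1^2x_2. S = 2x_1x_2^2 - 1/9x_1x_2 - 85/9x_1 + 16x_2.
  leading term x_1x_2^2: subtract (2/9x_2)·f_2 from 2x_1x_2^2 - 1/9x_1x_2 - 85/9x_1 + 16x_2 → -1/9x_1x_2 - 85/9x_1 - 2/9x_2^2 - 26/9x_2
  leading term x_1x_2: subtract (-1/81)·f_2 from -1/9x_1x_2 - 85/9x_1 - 2/9x_2^2 - 26/9x_2 → -85/9x_1 - 2/9x_2^2 - 233/81x_2 + 85/81
  leading term x_1: no divisor's leading term divides it; move -85/9x_1 to the remainder.
  leading term x_2^2: no divisor's leading term divides it; move -2/9x_2^2 to the remainder.
  leading term x_2: no divisor's leading term divides it; move -233/81x_2 to the remainder.
  leading term 1: no divisor's leading term divides it; move 85/81 to the remainder.
  remainder -85/9x_1 - 2/9x_2^2 - 233/81x_2 + 85/81 ≠ 0; add h_5 = -85/9x_1 - 2/9x_2^2 - 233/81x_2 + 85/81 to the basis.

S(f_1,f_3): lcm = x_1^2. S = 7/4x_1x_2 - 1/4x_1 - 5/8x_2 + 161/8.
  leading term x_1x_2: subtract (7/36)·f_2 from 7/4x_1x_2 - 1/4x_1 - 5/8x_2 + 161/8 → -1/4x_1 - 59/72x_2 + 259/72
  leading term x_1: subtract (9/340)·h_5 from -1/4x_1 - 59/72x_2 + 259/72 → 1/170x_2^2 - 4549/6120x_2 + 257/72
  leading term x_2^2: no divisor's leading term divides it; move 1/170x_2^2 to the remainder.
  leading term x_2: no divisor's leading term divides it; move -4549/6120x_2 to the remainder.
  leading term 1: no divisor's leading term divides it; move 257/72 to the remainder.
  remainder 1/170x_2^2 - 4549/6120x_2 + 257/72 ≠ 0; add h_6 = 1/170x_2^2 - 4549/6120x_2 + 257/72 to the basis.

S(f_1,f_4): lcm = x_1^2x_2. S = 3/4x_1^2 + 2x_1x_2^2 - 1/8x_1x_2 - 63/8x_1 + 16x_2.
  leading term x_1^2: subtract (3/4)·f_1 from 3/4x_1^2 + 2x_1x_2^2 - 1/8x_1x_2 - 63/8x_1 + 16x_2 → 2x_1x_2^2 - 13/8x_1x_2 - 63/8x_1 + 16x_2 - 12
  leading term x_1x_2^2: subtract (2/9x_2)·f_2 from 2x_1x_2^2 - 13/8x_1x_2 - 63/8x_1 + 16x_2 - 12 → -13/8x_1x_2 - 63/8x_1 - 2/9x_2^2 - 26/9x_2 - 12
  leading term x_1x_2: subtract (-13/72)·f_2 from -13/8x_1x_2 - 63/8x_1 - 2/9x_2^2 - 26/9x_2 - 12 → -63/8x_1 - 2/9x_2^2 - 65/24x_2 + 241/72
  leading term x_1: subtract (567/680)·h_5 from -63/8x_1 - 2/9x_2^2 - 65/24x_2 + 241/72 → -113/3060x_2^2 - 79/255x_2 + 89/36
  leading term x_2^2: subtract (-113/18)·h_6 from -113/3060x_2^2 - 79/255x_2 + 89/36 → -6449/1296x_2 + 32245/1296
  leading term x_2: no divisor's leading term divides it; move -6449/1296x_2 to the remainder.
  leading term 1: no divisor's leading term divides it; move 32245/1296 to the remainder.
  remainder -6449/1296x_2 + 32245/1296 ≠ 0; add h_7 = -6449/1296x_2 + 32245/1296 to the basis.

The other S-polynomials (S(f_2,f_3), S(f_2,f_4), S(f_3,f_4), S(f_1,h_5), S(f_2,h_5), S(f_3,h_5), S(f_4,h_5), S(f_1,h_6), S(f_2,h_6), S(f_3,h_6), S(f_4,h_6), S(h_5,h_6), S(f_1,h_7), S(f_2,h_7), S(f_3,h_7), S(f_4,h_7), S(h_5,h_7), S(h_6,h_7)) all reduce to 0 modulo the current basis, so we have a Gröbner basis.
Inter-reduce: drop elements whose leading term is divisible by another's, tail-reduce, and make monic.
Reduced Gröbner basis: {x_1 + 2, x_2 - 5}.

Elimination: the polynomial x_2 - 5 lies in the elimination ideal for x_2, so x_2 ∈ {5}. For each such x_2, the remaining basis elements (now univariate) give the rest of the solution.
  x_2 = 5: the earlier basis element becomes x_1 + 2 = 0, giving x_1 = -2 — point (-2, 5).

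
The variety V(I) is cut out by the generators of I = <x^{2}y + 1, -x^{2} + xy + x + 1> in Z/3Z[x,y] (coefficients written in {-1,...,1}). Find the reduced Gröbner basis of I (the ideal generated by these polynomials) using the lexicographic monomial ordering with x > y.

G = {x^{2} - y + 1, xy + x - y - 1, y^{2} - y + 1}

f_1 = x^{2}y + 1, LT = x^{2}y.
f_2 = -x^{2} + xy + x + 1, LT = x^{2}.

S(f_1,f_2): lcm = x^{2}y. S = xy^{2} + xy + y + 1.
  reduce S modulo (f_1, f_2):
  remainder xy^{2} + xy + y + 1 ≠ 0; add g_3 = xy^{2} + xy + y + 1 to the basis.

S(f_1,g_3): lcm = x^{2}y^{2}. S = -x^{2}y - xy - x + y.
  reduce S modulo (f_1, f_2, g_3):
  remainder -xy - x + y + 1 ≠ 0; add g_4 = -xy - x + y + 1 to the basis.

S(g_3,g_4): lcm = xy^{2}. S = y^{2} - y + 1.
  reduce S modulo (f_1, f_2, g_3, g_4):
  remainder y^{2} - y + 1 ≠ 0; add g_5 = y^{2} - y + 1 to the basis.

The other S-polynomials (S(f_2,g_3), S(f_1,g_4), S(f_2,g_4), S(f_1,g_5), S(f_2,g_5), S(g_3,g_5), S(g_4,g_5)) all reduce to 0 modulo the current basis, so we have a Gröbner basis.
Inter-reduce: drop elements whose leading term is divisible by another's, tail-reduce, and make monic.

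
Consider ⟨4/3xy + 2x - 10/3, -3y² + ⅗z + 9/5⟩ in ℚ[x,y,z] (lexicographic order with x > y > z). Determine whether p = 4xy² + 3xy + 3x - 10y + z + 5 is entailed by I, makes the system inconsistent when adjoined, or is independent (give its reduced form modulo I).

First compute the reduced Gröbner basis of I by Buchberger's algorithm.
f_1 = 4/3xy + 2x - 10/3, LT = xy.
f_2 = -3y² + ⅗z + 9/5, LT = y².

S(f_1,f_2): lcm = xy². S = 3/2xy + ⅕xz + ⅗x - 5/2y.
  reduce S modulo (f_1, f_2):
  remainder ⅕xz - 33/20x - 5/2y + 15/4 ≠ 0; add h_3 = ⅕xz - 33/20x - 5/2y + 15/4 to the basis.

The other S-polynomials (S(f_1,h_3), S(f_2,h_3)) all reduce to 0 modulo the current basis, so we have a Gröbner basis.
Inter-reduce: drop elements whose leading term is divisible by another's, tail-reduce, and make monic.
Reduced Gröbner basis: {xy + 3/2x - 5/2, xz - 33/4x - 25/2y + 75/4, y² - ⅕z - ⅗}.
Label its elements g_1 = xy + 3/2x - 5/2, g_2 = xz - 33/4x - 25/2y + 75/4, g_3 = y² - ⅕z - ⅗.

Reduce p = 4xy² + 3xy + 3x - 10y + z + 5 modulo G:
  leading term xy²: subtract (4y)·g_1 from 4xy² + 3xy + 3x - 10y + z + 5 → -3xy + 3x + z + 5
  leading term xy: subtract (-3)·g_1 from -3xy + 3x + z + 5 → 15/2x + z - 5/2
  leading term x: no divisor's leading term divides it; move 15/2x to the remainder.
  leading term z: no divisor's leading term divides it; move z to the remainder.
  leading term 1: no divisor's leading term divides it; move -5/2 to the remainder.
  normal form = 15/2x + z - 5/2.
The normal form is nonzero, so p ∉ I. Since p minus its normal form lies in I, I + (p) = I + (r) where r = 15/2x + z - 5/2; decide whether this ideal is the whole ring.
Run Buchberger on G together with r (pairs among the g_i already reduce to 0 since G is a Gröbner basis):
g_1 = xy + 3/2x - 5/2, LT = xy.
g_2 = xz - 33/4x - 25/2y + 75/4, LT = xz.
g_3 = y² - ⅕z - ⅗, LT = y².
r = 15/2x + z - 5/2, LT = x.

S(g_1,r): lcm = xy. S = 3/2x - 2/15yz + ⅓y - 5/2.
  reduce S modulo (g_1, g_2, g_3, r):
  remainder -2/15yz + ⅓y - ⅕z - 2 ≠ 0; add m_5 = -2/15yz + ⅓y - ⅕z - 2 to the basis.

S(g_2,r): lcm = xz. S = -33/4x - 25/2y - 2/15z² + ⅓z + 75/4.
  reduce S modulo (g_1, g_2, g_3, r, m_5):
  remainder -25/2y - 2/15z² + 43/30z + 16 ≠ 0; add m_6 = -25/2y - 2/15z² + 43/30z + 16 to the basis.

S(m_5,m_6): lcm = yz. S = -5/2y - 4/375z³ + 43/375z² + 139/50z + 15.
  reduce S modulo (g_1, g_2, g_3, r, m_5, m_6):
  remainder -4/375z³ + 53/375z² + 187/75z + 59/5 ≠ 0; add m_7 = -4/375z³ + 53/375z² + 187/75z + 59/5 to the basis.

The other S-polynomials (S(g_1,g_2), S(g_1,g_3), S(g_2,g_3), S(g_3,r), S(g_1,m_5), S(g_2,m_5), S(g_3,m_5), S(r,m_5), S(g_1,m_6), S(g_2,m_6), S(g_3,m_6), S(r,m_6), S(g_1,m_7), S(g_2,m_7), S(g_3,m_7), S(r,m_7), S(m_5,m_7), S(m_6,m_7)) all reduce to 0 modulo the current basis, so we have a Gröbner basis.
Inter-reduce: drop elements whose leading term is divisible by another's, tail-reduce, and make monic.
Reduced Gröbner basis: {x + 2/15z - ⅓, y + 4/375z² - 43/375z - 32/25, z³ - 53/4z² - 935/4z - 4425/4}.
The reduced Gröbner basis of I + (p) is {x + 2/15z - ⅓, y + 4/375z² - 43/375z - 32/25, z³ - 53/4z² - 935/4z - 4425/4} ≠ {1}, a proper ideal, so the enlarged system stays consistent: p is independent of I, with normal form 15/2x + z - 5/2.

The remainder on division by a Gröbner basis is unique — it is the normal form.

4xy² + 3xy + 3x - 10y + z + 5 is independent of I; its normal form modulo I is 15/2x + z - 5/2.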